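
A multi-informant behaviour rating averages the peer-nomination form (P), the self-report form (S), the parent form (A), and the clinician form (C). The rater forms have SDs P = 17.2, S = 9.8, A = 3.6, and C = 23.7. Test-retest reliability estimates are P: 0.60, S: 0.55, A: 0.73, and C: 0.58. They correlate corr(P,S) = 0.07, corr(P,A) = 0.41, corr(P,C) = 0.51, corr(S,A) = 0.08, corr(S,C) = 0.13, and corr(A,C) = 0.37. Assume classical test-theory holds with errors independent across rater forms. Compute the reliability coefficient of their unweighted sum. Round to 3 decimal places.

Var(P+S+A+C) = 17.2² + 9.8² + 3.6² + 23.7² + 2·[17.2·9.8·0.07 + 17.2·3.6·0.41 + 17.2·23.7·0.51 + 9.8·3.6·0.08 + 9.8·23.7·0.13 + 3.6·23.7·0.37] = 966.53 + 619.335 = 1585.86.
Under uncorrelated errors the observed covariances equal the true-score covariances, so only the own-variance terms attenuate.
True-score variance = [17.2²·0.60 + 9.8²·0.55 + 3.6²·0.73 + 23.7²·0.58] + 619.335 = 565.567 + 619.335 = 1184.9.
Reliability = 1184.9 / 1585.86 = 0.747.

0.747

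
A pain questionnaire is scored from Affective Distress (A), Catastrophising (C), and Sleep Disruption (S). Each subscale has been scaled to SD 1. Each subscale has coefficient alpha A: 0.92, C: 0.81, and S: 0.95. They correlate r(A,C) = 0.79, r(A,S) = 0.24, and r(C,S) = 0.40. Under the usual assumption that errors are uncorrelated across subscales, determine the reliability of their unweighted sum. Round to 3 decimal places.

Var(A+C+S) = 3 + 2·[0.79 + 0.24 + 0.40] = 3 + 2.86 = 5.86.
Because errors are independent across components, Cov(Tᵢ,Tⱼ) = Cov(Xᵢ,Xⱼ); the off-diagonal part of the true-score variance is the same as above.
True-score variance = [0.92 + 0.81 + 0.95] + 2.86 = 2.68 + 2.86 = 5.54.
Reliability = 5.54 / 5.86 = 0.945.

0.945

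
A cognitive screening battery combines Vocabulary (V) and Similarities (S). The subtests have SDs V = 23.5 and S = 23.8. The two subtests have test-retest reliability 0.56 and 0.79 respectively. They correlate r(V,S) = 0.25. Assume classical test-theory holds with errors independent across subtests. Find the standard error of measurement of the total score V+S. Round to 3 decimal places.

Var(total) = 1118.69 + 279.65 = 1398.34.
True-score variance = 756.748 + 279.65 = 1036.4, so reliability = 0.7412.
Error variance = 1398.34 − 1036.4 = 361.942; SEM = √361.942 = 19.025.

19.025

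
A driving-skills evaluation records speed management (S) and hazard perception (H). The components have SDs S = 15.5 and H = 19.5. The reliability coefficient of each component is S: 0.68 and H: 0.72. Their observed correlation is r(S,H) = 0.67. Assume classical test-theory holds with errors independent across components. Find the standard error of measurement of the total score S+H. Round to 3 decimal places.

Var(total) = 620.5 + 405.015 = 1025.52.
True-score variance = 437.15 + 405.015 = 842.165, so reliability = 0.8212.
Error variance = 1025.52 − 842.165 = 183.35; SEM = √183.35 = 13.541.

13.541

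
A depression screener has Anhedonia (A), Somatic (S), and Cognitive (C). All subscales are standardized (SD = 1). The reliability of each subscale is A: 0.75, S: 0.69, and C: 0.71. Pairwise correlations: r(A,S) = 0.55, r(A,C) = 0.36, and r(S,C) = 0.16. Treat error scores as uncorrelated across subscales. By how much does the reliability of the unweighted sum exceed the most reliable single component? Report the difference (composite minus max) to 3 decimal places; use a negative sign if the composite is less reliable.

Var(sum) = 3 + 2.14 = 5.14; true-score variance = 2.15 + 2.14 = 4.29; composite reliability = 0.8346.
Max component reliability = 0.7500.
Difference = 0.8346 − 0.7500 = 0.085.

0.085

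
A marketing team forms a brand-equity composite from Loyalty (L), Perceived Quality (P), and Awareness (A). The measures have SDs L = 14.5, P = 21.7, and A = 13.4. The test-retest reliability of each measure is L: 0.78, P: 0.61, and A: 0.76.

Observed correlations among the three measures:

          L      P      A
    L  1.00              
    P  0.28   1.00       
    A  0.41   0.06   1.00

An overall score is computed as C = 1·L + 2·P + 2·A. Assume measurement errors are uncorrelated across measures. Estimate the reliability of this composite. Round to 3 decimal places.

0.737

Var(C) = 14.5² + 2²·21.7² + 2²·13.4² + 2·[2·14.5·21.7·0.28 + 2·14.5·13.4·0.41 + 4·21.7·13.4·0.06] = 2812.05 + 810.634 = 3622.68.
Because errors are independent across components, Cov(Tᵢ,Tⱼ) = Cov(Xᵢ,Xⱼ); the off-diagonal part of the true-score variance is the same as above.
True-score variance = [14.5²·0.78 + 2²·21.7²·0.61 + 2²·13.4²·0.76] + 810.634 = 1858.83 + 810.634 = 2669.46.
Reliability = 2669.46 / 3622.68 = 0.737.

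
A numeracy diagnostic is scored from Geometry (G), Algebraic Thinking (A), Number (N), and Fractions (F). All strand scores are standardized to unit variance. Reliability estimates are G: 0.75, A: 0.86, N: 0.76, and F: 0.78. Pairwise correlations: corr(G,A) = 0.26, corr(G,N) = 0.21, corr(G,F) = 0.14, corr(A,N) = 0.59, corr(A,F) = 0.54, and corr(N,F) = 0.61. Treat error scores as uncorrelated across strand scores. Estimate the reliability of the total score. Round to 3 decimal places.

0.902

Var(G+A+N+F) = 4 + 2·[0.26 + 0.21 + 0.14 + 0.59 + 0.54 + 0.61] = 4 + 4.7 = 8.7.
With uncorrelated errors the cross-covariances are all true-score covariance, so they carry over unchanged; only the diagonal terms shrink to ρᵢσᵢ².
True-score variance = [0.75 + 0.86 + 0.76 + 0.78] + 4.7 = 3.15 + 4.7 = 7.85.
Reliability = 7.85 / 8.7 = 0.902.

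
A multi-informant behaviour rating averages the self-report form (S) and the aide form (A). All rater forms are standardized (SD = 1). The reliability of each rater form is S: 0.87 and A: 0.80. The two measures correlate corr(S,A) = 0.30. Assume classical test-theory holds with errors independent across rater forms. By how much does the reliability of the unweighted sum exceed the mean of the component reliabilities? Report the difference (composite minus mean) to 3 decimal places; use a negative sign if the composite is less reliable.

Var(sum) = 2 + 0.6 = 2.6; true-score variance = 1.67 + 0.6 = 2.27; composite reliability = 0.8731.
Mean component reliability = 0.8350.
Difference = 0.8731 − 0.8350 = 0.038.

0.038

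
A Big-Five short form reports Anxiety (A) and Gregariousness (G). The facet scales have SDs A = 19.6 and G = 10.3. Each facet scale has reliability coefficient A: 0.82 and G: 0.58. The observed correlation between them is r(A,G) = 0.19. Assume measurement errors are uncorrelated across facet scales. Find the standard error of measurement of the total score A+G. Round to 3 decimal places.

10.663

Var(total) = 490.25 + 76.7144 = 566.964.
True-score variance = 376.543 + 76.7144 = 453.258, so reliability = 0.7994.
Error variance = 566.964 − 453.258 = 113.707; SEM = √113.707 = 10.663.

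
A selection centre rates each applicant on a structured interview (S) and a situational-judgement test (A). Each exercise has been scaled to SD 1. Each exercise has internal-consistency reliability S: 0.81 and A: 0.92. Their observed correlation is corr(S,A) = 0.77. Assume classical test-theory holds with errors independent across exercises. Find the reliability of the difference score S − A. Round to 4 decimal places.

0.4130

Var(S−A) = 1 + 1 − 2·0.77 = 2 − 1.54 = 0.46.
Because errors are independent across components, Cov(Tᵢ,Tⱼ) = Cov(Xᵢ,Xⱼ); the off-diagonal part of the true-score variance is the same as above.
True-score variance = [0.81 + 0.92] − 1.54 = 1.73 − 1.54 = 0.19.
Reliability = 0.19 / 0.46 = 0.4130.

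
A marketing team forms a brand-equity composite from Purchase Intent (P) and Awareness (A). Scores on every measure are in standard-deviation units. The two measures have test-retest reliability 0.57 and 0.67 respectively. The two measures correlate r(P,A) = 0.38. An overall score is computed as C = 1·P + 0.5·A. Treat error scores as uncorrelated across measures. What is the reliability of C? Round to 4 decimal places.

Var(C) = 1 + 0.5² + 2·[0.5·0.38] = 1.25 + 0.38 = 1.63.
Under uncorrelated errors the observed covariances equal the true-score covariances, so only the own-variance terms attenuate.
True-score variance = [0.57 + 0.5²·0.67] + 0.38 = 0.7375 + 0.38 = 1.1175.
Reliability = 1.1175 / 1.63 = 0.6856.

0.6856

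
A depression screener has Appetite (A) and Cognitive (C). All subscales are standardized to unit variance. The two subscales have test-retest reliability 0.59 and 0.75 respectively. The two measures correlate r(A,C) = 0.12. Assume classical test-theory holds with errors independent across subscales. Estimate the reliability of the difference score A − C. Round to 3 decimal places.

0.625

Var(A−C) = 1 + 1 − 2·0.12 = 2 − 0.24 = 1.76.
With uncorrelated errors the cross-covariances are all true-score covariance, so they carry over unchanged; only the diagonal terms shrink to ρᵢσᵢ².
True-score variance = [0.59 + 0.75] − 0.24 = 1.34 − 0.24 = 1.1.
Reliability = 1.1 / 1.76 = 0.625.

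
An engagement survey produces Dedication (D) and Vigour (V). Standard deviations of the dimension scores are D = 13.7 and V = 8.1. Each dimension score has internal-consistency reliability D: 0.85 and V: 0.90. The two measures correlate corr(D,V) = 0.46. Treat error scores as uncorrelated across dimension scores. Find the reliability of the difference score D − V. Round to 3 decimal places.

0.770

Var(D−V) = 13.7² + 8.1² − 2·13.7·8.1·0.46 = 253.3 − 102.092 = 151.208.
Because errors are independent across components, Cov(Tᵢ,Tⱼ) = Cov(Xᵢ,Xⱼ); the off-diagonal part of the true-score variance is the same as above.
True-score variance = [13.7²·0.85 + 8.1²·0.90] − 102.092 = 218.585 − 102.092 = 116.493.
Reliability = 116.493 / 151.208 = 0.770.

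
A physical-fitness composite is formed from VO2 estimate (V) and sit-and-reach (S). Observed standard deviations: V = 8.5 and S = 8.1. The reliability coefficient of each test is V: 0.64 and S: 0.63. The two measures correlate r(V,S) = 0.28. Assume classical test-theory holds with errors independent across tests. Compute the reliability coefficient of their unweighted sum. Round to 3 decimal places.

0.715

Var(V+S) = 8.5² + 8.1² + 2·[8.5·8.1·0.28] = 137.86 + 38.556 = 176.416.
With uncorrelated errors the cross-covariances are all true-score covariance, so they carry over unchanged; only the diagonal terms shrink to ρᵢσᵢ².
True-score variance = [8.5²·0.64 + 8.1²·0.63] + 38.556 = 87.5743 + 38.556 = 126.13.
Reliability = 126.13 / 176.416 = 0.715.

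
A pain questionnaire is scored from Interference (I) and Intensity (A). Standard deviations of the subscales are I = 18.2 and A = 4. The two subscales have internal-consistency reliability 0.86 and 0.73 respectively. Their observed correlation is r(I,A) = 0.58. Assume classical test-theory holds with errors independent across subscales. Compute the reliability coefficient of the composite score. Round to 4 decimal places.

Var(I+A) = 18.2² + 4² + 2·[18.2·4·0.58] = 347.24 + 84.448 = 431.688.
Under uncorrelated errors the observed covariances equal the true-score covariances, so only the own-variance terms attenuate.
True-score variance = [18.2²·0.86 + 4²·0.73] + 84.448 = 296.546 + 84.448 = 380.994.
Reliability = 380.994 / 431.688 = 0.8826.

0.8826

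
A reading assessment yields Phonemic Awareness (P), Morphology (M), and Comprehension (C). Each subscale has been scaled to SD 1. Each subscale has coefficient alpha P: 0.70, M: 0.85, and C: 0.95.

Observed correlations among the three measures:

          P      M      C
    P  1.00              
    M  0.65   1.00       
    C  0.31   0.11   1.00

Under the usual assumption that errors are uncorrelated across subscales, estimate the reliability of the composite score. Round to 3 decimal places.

Var(P+M+C) = 3 + 2·[0.65 + 0.31 + 0.11] = 3 + 2.14 = 5.14.
With uncorrelated errors the cross-covariances are all true-score covariance, so they carry over unchanged; only the diagonal terms shrink to ρᵢσᵢ².
True-score variance = [0.70 + 0.85 + 0.95] + 2.14 = 2.5 + 2.14 = 4.64.
Reliability = 4.64 / 5.14 = 0.903.

0.903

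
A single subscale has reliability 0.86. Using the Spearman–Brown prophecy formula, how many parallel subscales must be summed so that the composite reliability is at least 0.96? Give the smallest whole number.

4

k ≥ ρ*(1−ρ₁)/(ρ₁(1−ρ*)) = 0.96·0.14 / (0.86·0.04) = 3.907.
Smallest integer k = 4.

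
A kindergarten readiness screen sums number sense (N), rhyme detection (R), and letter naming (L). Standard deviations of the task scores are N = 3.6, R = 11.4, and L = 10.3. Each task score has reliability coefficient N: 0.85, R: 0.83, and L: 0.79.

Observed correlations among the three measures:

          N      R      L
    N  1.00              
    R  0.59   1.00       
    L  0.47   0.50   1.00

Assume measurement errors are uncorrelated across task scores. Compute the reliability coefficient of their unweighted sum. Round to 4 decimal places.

0.8970

Var(N+R+L) = 3.6² + 11.4² + 10.3² + 2·[3.6·11.4·0.59 + 3.6·10.3·0.47 + 11.4·10.3·0.50] = 249.01 + 200.702 = 449.712.
With uncorrelated errors the cross-covariances are all true-score covariance, so they carry over unchanged; only the diagonal terms shrink to ρᵢσᵢ².
True-score variance = [3.6²·0.85 + 11.4²·0.83 + 10.3²·0.79] + 200.702 = 202.694 + 200.702 = 403.396.
Reliability = 403.396 / 449.712 = 0.8970.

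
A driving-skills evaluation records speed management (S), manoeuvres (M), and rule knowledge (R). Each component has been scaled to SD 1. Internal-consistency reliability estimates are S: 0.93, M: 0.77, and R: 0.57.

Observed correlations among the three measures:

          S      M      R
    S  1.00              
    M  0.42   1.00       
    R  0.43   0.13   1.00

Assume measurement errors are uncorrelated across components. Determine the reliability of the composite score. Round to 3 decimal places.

Var(S+M+R) = 3 + 2·[0.42 + 0.43 + 0.13] = 3 + 1.96 = 4.96.
Because errors are independent across components, Cov(Tᵢ,Tⱼ) = Cov(Xᵢ,Xⱼ); the off-diagonal part of the true-score variance is the same as above.
True-score variance = [0.93 + 0.77 + 0.57] + 1.96 = 2.27 + 1.96 = 4.23.
Reliability = 4.23 / 4.96 = 0.853.

0.853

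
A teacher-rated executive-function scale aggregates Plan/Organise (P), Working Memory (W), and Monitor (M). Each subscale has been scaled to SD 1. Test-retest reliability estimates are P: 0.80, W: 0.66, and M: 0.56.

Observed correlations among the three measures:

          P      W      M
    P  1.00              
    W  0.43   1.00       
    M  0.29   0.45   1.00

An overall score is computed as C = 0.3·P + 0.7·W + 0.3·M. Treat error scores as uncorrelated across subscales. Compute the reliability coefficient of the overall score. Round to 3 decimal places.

Var(C) = 0.3² + 0.7² + 0.3² + 2·[0.21·0.43 + 0.09·0.29 + 0.21·0.45] = 0.67 + 0.4218 = 1.0918.
Because errors are independent across components, Cov(Tᵢ,Tⱼ) = Cov(Xᵢ,Xⱼ); the off-diagonal part of the true-score variance is the same as above.
True-score variance = [0.3²·0.80 + 0.7²·0.66 + 0.3²·0.56] + 0.4218 = 0.4458 + 0.4218 = 0.8676.
Reliability = 0.8676 / 1.0918 = 0.795.

0.795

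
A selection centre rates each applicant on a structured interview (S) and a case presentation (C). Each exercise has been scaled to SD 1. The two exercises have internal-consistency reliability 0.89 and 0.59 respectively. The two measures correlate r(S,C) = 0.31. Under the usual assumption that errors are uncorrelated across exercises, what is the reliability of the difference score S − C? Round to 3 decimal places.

Var(S−C) = 1 + 1 − 2·0.31 = 2 − 0.62 = 1.38.
Because errors are independent across components, Cov(Tᵢ,Tⱼ) = Cov(Xᵢ,Xⱼ); the off-diagonal part of the true-score variance is the same as above.
True-score variance = [0.89 + 0.59] − 0.62 = 1.48 − 0.62 = 0.86.
Reliability = 0.86 / 1.38 = 0.623.

0.623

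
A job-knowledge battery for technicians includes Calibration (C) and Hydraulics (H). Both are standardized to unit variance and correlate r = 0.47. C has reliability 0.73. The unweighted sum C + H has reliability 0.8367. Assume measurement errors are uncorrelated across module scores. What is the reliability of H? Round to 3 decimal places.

0.790

Var(C+H) = 2 + 2·0.47 = 2.940.
True-score variance = ρ_C + ρ_H + 2·0.47, so 0.8367 = (0.73 + ρ_H + 0.94) / 2.940.
ρ_H = 0.8367·2.940 − 0.73 − 0.94 = 0.790.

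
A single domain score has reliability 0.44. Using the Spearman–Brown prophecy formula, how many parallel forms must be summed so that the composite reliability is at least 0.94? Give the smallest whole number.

k ≥ ρ*(1−ρ₁)/(ρ₁(1−ρ*)) = 0.94·0.56 / (0.44·0.06) = 19.939.
Smallest integer k = 20.

20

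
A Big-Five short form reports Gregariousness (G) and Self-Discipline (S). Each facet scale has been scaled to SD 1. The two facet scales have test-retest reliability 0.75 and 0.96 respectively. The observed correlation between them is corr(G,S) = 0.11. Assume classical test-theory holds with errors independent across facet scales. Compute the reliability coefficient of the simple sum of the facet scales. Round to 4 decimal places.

Var(G+S) = 2 + 2·[0.11] = 2 + 0.22 = 2.22.
Under uncorrelated errors the observed covariances equal the true-score covariances, so only the own-variance terms attenuate.
True-score variance = [0.75 + 0.96] + 0.22 = 1.71 + 0.22 = 1.93.
Reliability = 1.93 / 2.22 = 0.8694.

0.8694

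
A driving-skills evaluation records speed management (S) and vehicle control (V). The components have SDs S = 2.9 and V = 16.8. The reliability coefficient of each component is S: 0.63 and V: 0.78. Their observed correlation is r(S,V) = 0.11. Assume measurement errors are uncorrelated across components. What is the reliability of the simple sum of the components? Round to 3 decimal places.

Var(S+V) = 2.9² + 16.8² + 2·[2.9·16.8·0.11] = 290.65 + 10.7184 = 301.368.
Because errors are independent across components, Cov(Tᵢ,Tⱼ) = Cov(Xᵢ,Xⱼ); the off-diagonal part of the true-score variance is the same as above.
True-score variance = [2.9²·0.63 + 16.8²·0.78] + 10.7184 = 225.446 + 10.7184 = 236.164.
Reliability = 236.164 / 301.368 = 0.784.

0.784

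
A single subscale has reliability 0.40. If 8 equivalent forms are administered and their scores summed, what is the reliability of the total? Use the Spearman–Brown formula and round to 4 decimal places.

ρ_k = kρ / (1 + (k−1)ρ) = 8·0.40 / (1 + 7·0.40) = 3.200 / 3.800 = 0.8421.

0.8421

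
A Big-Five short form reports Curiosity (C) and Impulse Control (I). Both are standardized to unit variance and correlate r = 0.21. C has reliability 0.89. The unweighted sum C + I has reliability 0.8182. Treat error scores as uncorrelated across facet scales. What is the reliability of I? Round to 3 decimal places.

Var(C+I) = 2 + 2·0.21 = 2.420.
True-score variance = ρ_C + ρ_I + 2·0.21, so 0.8182 = (0.89 + ρ_I + 0.42) / 2.420.
ρ_I = 0.8182·2.420 − 0.89 − 0.42 = 0.670.

0.670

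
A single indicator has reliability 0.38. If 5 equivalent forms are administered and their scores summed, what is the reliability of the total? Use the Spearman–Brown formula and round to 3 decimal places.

ρ_k = kρ / (1 + (k−1)ρ) = 5·0.38 / (1 + 4·0.38) = 1.900 / 2.520 = 0.754.

0.754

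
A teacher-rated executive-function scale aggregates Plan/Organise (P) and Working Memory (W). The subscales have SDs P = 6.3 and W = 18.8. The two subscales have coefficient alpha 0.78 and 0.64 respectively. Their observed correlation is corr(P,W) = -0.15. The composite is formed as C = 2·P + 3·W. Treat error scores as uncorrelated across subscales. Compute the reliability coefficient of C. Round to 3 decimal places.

0.623

Var(C) = 2²·6.3² + 3²·18.8² + 2·[6·6.3·18.8·(-0.15)] = 3339.72 − 213.192 = 3126.53.
Under uncorrelated errors the observed covariances equal the true-score covariances, so only the own-variance terms attenuate.
True-score variance = [2²·6.3²·0.78 + 3²·18.8²·0.64] − 213.192 = 2159.65 − 213.192 = 1946.46.
Reliability = 1946.46 / 3126.53 = 0.623.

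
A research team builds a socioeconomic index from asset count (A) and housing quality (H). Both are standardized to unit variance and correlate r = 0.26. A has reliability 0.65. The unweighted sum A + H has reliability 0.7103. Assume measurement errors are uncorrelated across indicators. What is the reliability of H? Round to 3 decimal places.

0.620

Var(A+H) = 2 + 2·0.26 = 2.520.
True-score variance = ρ_A + ρ_H + 2·0.26, so 0.7103 = (0.65 + ρ_H + 0.52) / 2.520.
ρ_H = 0.7103·2.520 − 0.65 − 0.52 = 0.620.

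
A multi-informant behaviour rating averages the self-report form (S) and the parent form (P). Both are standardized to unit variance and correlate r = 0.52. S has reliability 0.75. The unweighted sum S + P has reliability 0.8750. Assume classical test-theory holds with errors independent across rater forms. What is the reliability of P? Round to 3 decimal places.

Var(S+P) = 2 + 2·0.52 = 3.040.
True-score variance = ρ_S + ρ_P + 2·0.52, so 0.8750 = (0.75 + ρ_P + 1.04) / 3.040.
ρ_P = 0.8750·3.040 − 0.75 − 1.04 = 0.870.

0.870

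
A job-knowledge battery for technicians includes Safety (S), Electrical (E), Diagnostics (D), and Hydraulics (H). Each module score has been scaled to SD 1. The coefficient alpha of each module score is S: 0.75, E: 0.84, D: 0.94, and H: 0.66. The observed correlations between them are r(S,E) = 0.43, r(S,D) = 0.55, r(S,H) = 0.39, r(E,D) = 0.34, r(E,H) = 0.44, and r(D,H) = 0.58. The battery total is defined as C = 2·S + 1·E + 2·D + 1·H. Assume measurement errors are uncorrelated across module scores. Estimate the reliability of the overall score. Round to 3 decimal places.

0.922

Var(C) = 2² + 1 + 2² + 1 + 2·[2·0.43 + 4·0.55 + 2·0.39 + 2·0.34 + 0.44 + 2·0.58] = 10 + 12.24 = 22.24.
Because errors are independent across components, Cov(Tᵢ,Tⱼ) = Cov(Xᵢ,Xⱼ); the off-diagonal part of the true-score variance is the same as above.
True-score variance = [2²·0.75 + 0.84 + 2²·0.94 + 0.66] + 12.24 = 8.26 + 12.24 = 20.5.
Reliability = 20.5 / 22.24 = 0.922.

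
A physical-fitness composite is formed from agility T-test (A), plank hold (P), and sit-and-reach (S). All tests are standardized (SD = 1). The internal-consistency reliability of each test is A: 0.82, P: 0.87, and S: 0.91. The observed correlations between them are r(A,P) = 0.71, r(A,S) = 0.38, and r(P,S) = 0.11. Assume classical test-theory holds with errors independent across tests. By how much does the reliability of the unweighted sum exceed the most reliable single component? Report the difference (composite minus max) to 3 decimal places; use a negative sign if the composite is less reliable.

Var(sum) = 3 + 2.4 = 5.4; true-score variance = 2.6 + 2.4 = 5; composite reliability = 0.9259.
Max component reliability = 0.9100.
Difference = 0.9259 − 0.9100 = 0.016.

0.016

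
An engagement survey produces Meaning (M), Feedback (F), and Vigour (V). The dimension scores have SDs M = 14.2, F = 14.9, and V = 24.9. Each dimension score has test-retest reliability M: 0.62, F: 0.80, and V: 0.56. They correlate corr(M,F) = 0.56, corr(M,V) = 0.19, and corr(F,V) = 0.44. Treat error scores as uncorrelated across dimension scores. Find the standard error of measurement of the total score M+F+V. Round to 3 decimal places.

Var(total) = 1043.66 + 697.819 = 1741.48.
True-score variance = 649.83 + 697.819 = 1347.65, so reliability = 0.7739.
Error variance = 1741.48 − 1347.65 = 393.83; SEM = √393.83 = 19.845.

19.845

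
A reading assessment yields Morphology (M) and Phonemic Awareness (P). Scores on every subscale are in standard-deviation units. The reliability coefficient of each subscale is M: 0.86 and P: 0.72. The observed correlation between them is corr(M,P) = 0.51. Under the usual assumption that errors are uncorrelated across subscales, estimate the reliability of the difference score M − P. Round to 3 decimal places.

0.571

Var(M−P) = 1 + 1 − 2·0.51 = 2 − 1.02 = 0.98.
With uncorrelated errors the cross-covariances are all true-score covariance, so they carry over unchanged; only the diagonal terms shrink to ρᵢσᵢ².
True-score variance = [0.86 + 0.72] − 1.02 = 1.58 − 1.02 = 0.56.
Reliability = 0.56 / 0.98 = 0.571.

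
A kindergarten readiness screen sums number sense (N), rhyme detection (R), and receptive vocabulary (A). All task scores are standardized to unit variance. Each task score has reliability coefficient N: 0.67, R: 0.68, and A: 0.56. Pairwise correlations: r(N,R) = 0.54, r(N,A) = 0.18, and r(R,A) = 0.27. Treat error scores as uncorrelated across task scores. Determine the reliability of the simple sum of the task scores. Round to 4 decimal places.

Var(N+R+A) = 3 + 2·[0.54 + 0.18 + 0.27] = 3 + 1.98 = 4.98.
Because errors are independent across components, Cov(Tᵢ,Tⱼ) = Cov(Xᵢ,Xⱼ); the off-diagonal part of the true-score variance is the same as above.
True-score variance = [0.67 + 0.68 + 0.56] + 1.98 = 1.91 + 1.98 = 3.89.
Reliability = 3.89 / 4.98 = 0.7811.

0.7811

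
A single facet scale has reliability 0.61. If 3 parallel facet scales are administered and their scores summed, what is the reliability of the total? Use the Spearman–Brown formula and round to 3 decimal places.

ρ_k = kρ / (1 + (k−1)ρ) = 3·0.61 / (1 + 2·0.61) = 1.830 / 2.220 = 0.824.

0.824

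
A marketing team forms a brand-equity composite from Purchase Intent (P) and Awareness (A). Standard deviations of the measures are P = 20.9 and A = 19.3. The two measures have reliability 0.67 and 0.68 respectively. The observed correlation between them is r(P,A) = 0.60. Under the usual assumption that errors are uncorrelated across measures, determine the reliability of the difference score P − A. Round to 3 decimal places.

Var(P−A) = 20.9² + 19.3² − 2·20.9·19.3·0.60 = 809.3 − 484.044 = 325.256.
With uncorrelated errors the cross-covariances are all true-score covariance, so they carry over unchanged; only the diagonal terms shrink to ρᵢσᵢ².
True-score variance = [20.9²·0.67 + 19.3²·0.68] − 484.044 = 545.956 − 484.044 = 61.9119.
Reliability = 61.9119 / 325.256 = 0.190.

0.190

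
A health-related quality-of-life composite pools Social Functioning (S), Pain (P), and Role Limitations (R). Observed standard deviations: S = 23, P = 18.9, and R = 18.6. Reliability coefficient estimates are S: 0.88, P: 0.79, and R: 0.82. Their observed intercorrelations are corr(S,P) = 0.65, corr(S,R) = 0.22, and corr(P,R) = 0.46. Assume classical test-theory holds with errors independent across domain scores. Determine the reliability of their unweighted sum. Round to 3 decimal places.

Var(S+P+R) = 23² + 18.9² + 18.6² + 2·[23·18.9·0.65 + 23·18.6·0.22 + 18.9·18.6·0.46] = 1232.17 + 1076.76 = 2308.93.
With uncorrelated errors the cross-covariances are all true-score covariance, so they carry over unchanged; only the diagonal terms shrink to ρᵢσᵢ².
True-score variance = [23²·0.88 + 18.9²·0.79 + 18.6²·0.82] + 1076.76 = 1031.4 + 1076.76 = 2108.16.
Reliability = 2108.16 / 2308.93 = 0.913.

0.913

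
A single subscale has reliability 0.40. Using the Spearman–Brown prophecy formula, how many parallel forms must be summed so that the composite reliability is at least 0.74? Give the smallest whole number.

k ≥ ρ*(1−ρ₁)/(ρ₁(1−ρ*)) = 0.74·0.60 / (0.40·0.26) = 4.269.
Smallest integer k = 5.

5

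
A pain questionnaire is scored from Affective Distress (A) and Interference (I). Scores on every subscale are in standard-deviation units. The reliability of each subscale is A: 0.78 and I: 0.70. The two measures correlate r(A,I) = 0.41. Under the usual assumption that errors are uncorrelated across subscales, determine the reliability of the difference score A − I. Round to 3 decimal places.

0.559

Var(A−I) = 1 + 1 − 2·0.41 = 2 − 0.82 = 1.18.
Under uncorrelated errors the observed covariances equal the true-score covariances, so only the own-variance terms attenuate.
True-score variance = [0.78 + 0.70] − 0.82 = 1.48 − 0.82 = 0.66.
Reliability = 0.66 / 1.18 = 0.559.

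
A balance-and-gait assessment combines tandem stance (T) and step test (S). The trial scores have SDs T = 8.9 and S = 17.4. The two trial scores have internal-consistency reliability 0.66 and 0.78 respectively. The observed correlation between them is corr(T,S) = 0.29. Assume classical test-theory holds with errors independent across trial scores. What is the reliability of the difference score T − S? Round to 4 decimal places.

0.6798

Var(T−S) = 8.9² + 17.4² − 2·8.9·17.4·0.29 = 381.97 − 89.8188 = 292.151.
Under uncorrelated errors the observed covariances equal the true-score covariances, so only the own-variance terms attenuate.
True-score variance = [8.9²·0.66 + 17.4²·0.78] − 89.8188 = 288.431 − 89.8188 = 198.613.
Reliability = 198.613 / 292.151 = 0.6798.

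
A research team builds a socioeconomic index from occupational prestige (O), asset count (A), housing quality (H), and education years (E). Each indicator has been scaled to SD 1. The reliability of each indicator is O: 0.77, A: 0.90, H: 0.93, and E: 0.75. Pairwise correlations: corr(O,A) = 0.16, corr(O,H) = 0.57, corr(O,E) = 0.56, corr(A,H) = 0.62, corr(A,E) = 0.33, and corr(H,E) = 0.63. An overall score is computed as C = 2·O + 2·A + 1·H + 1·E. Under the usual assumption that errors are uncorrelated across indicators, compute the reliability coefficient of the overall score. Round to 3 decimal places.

Var(C) = 2² + 2² + 1 + 1 + 2·[4·0.16 + 2·0.57 + 2·0.56 + 2·0.62 + 2·0.33 + 0.63] = 10 + 10.86 = 20.86.
With uncorrelated errors the cross-covariances are all true-score covariance, so they carry over unchanged; only the diagonal terms shrink to ρᵢσᵢ².
True-score variance = [2²·0.77 + 2²·0.90 + 0.93 + 0.75] + 10.86 = 8.36 + 10.86 = 19.22.
Reliability = 19.22 / 20.86 = 0.921.

0.921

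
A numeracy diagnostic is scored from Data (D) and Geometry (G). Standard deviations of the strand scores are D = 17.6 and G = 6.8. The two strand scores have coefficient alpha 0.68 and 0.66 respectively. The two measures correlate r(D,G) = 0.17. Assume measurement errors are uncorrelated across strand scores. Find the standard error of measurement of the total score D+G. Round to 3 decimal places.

10.717

Var(total) = 356 + 40.6912 = 396.691.
True-score variance = 241.155 + 40.6912 = 281.846, so reliability = 0.7105.
Error variance = 396.691 − 281.846 = 114.845; SEM = √114.845 = 10.717.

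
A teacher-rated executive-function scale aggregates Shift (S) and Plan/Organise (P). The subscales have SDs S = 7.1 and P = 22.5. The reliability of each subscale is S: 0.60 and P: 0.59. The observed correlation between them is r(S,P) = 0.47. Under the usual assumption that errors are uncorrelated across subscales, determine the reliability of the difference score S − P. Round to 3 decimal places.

Var(S−P) = 7.1² + 22.5² − 2·7.1·22.5·0.47 = 556.66 − 150.165 = 406.495.
Because errors are independent across components, Cov(Tᵢ,Tⱼ) = Cov(Xᵢ,Xⱼ); the off-diagonal part of the true-score variance is the same as above.
True-score variance = [7.1²·0.60 + 22.5²·0.59] − 150.165 = 328.933 − 150.165 = 178.768.
Reliability = 178.768 / 406.495 = 0.440.

0.440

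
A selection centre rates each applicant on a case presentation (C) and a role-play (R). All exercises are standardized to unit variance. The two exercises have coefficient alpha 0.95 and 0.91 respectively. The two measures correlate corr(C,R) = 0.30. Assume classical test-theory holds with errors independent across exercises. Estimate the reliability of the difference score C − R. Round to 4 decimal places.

Var(C−R) = 1 + 1 − 2·0.30 = 2 − 0.6 = 1.4.
Because errors are independent across components, Cov(Tᵢ,Tⱼ) = Cov(Xᵢ,Xⱼ); the off-diagonal part of the true-score variance is the same as above.
True-score variance = [0.95 + 0.91] − 0.6 = 1.86 − 0.6 = 1.26.
Reliability = 1.26 / 1.4 = 0.9000.

0.9000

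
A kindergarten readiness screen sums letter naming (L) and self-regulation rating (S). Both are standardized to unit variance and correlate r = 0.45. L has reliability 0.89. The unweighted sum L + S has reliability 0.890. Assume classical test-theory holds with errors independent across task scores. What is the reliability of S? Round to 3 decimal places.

Var(L+S) = 2 + 2·0.45 = 2.900.
True-score variance = ρ_L + ρ_S + 2·0.45, so 0.890 = (0.89 + ρ_S + 0.90) / 2.900.
ρ_S = 0.890·2.900 − 0.89 − 0.90 = 0.791.

0.791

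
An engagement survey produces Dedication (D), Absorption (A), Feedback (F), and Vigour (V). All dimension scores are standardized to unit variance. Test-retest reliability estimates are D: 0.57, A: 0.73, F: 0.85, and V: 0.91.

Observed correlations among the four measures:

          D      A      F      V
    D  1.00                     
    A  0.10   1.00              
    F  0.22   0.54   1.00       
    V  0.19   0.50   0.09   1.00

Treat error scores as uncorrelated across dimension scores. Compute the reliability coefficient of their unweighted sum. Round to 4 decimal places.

Var(D+A+F+V) = 4 + 2·[0.10 + 0.22 + 0.19 + 0.54 + 0.50 + 0.09] = 4 + 3.28 = 7.28.
With uncorrelated errors the cross-covariances are all true-score covariance, so they carry over unchanged; only the diagonal terms shrink to ρᵢσᵢ².
True-score variance = [0.57 + 0.73 + 0.85 + 0.91] + 3.28 = 3.06 + 3.28 = 6.34.
Reliability = 6.34 / 7.28 = 0.8709.

0.8709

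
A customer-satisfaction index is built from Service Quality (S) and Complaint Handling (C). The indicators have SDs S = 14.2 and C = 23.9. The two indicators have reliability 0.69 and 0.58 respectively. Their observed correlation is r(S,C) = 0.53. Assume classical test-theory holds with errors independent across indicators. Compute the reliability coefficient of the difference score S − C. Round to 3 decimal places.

0.268

Var(S−C) = 14.2² + 23.9² − 2·14.2·23.9·0.53 = 772.85 − 359.743 = 413.107.
Under uncorrelated errors the observed covariances equal the true-score covariances, so only the own-variance terms attenuate.
True-score variance = [14.2²·0.69 + 23.9²·0.58] − 359.743 = 470.433 − 359.743 = 110.691.
Reliability = 110.691 / 413.107 = 0.268.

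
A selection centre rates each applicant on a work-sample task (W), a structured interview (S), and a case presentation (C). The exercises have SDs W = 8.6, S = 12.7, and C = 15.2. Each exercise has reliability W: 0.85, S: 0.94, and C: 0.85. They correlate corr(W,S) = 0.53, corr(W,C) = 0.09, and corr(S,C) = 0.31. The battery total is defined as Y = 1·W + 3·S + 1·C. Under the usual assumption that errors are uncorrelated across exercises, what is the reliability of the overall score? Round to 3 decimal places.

Var(Y) = 8.6² + 3²·12.7² + 15.2² + 2·[3·8.6·12.7·0.53 + 8.6·15.2·0.09 + 3·12.7·15.2·0.31] = 1756.61 + 729.904 = 2486.51.
Because errors are independent across components, Cov(Tᵢ,Tⱼ) = Cov(Xᵢ,Xⱼ); the off-diagonal part of the true-score variance is the same as above.
True-score variance = [8.6²·0.85 + 3²·12.7²·0.94 + 15.2²·0.85] + 729.904 = 1623.76 + 729.904 = 2353.67.
Reliability = 2353.67 / 2486.51 = 0.947.

0.947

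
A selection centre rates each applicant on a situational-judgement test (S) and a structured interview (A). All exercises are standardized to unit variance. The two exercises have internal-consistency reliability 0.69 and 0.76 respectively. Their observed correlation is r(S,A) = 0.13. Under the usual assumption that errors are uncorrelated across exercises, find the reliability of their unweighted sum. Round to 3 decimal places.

0.757

Var(S+A) = 2 + 2·[0.13] = 2 + 0.26 = 2.26.
Under uncorrelated errors the observed covariances equal the true-score covariances, so only the own-variance terms attenuate.
True-score variance = [0.69 + 0.76] + 0.26 = 1.45 + 0.26 = 1.71.
Reliability = 1.71 / 2.26 = 0.757.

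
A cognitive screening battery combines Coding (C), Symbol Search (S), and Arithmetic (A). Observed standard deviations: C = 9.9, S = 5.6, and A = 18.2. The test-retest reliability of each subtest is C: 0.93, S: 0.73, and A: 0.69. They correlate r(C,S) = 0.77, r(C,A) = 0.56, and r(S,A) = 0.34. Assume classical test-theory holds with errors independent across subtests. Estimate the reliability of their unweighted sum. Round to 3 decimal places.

0.856

Var(C+S+A) = 9.9² + 5.6² + 18.2² + 2·[9.9·5.6·0.77 + 9.9·18.2·0.56 + 5.6·18.2·0.34] = 460.61 + 356.485 = 817.095.
Because errors are independent across components, Cov(Tᵢ,Tⱼ) = Cov(Xᵢ,Xⱼ); the off-diagonal part of the true-score variance is the same as above.
True-score variance = [9.9²·0.93 + 5.6²·0.73 + 18.2²·0.69] + 356.485 = 342.598 + 356.485 = 699.082.
Reliability = 699.082 / 817.095 = 0.856.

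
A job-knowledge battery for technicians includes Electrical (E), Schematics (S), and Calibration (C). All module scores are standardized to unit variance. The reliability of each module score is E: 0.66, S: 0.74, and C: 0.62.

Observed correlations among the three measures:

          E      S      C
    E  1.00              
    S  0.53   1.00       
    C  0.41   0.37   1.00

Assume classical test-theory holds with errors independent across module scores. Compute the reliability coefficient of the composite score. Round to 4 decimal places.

Var(E+S+C) = 3 + 2·[0.53 + 0.41 + 0.37] = 3 + 2.62 = 5.62.
Because errors are independent across components, Cov(Tᵢ,Tⱼ) = Cov(Xᵢ,Xⱼ); the off-diagonal part of the true-score variance is the same as above.
True-score variance = [0.66 + 0.74 + 0.62] + 2.62 = 2.02 + 2.62 = 4.64.
Reliability = 4.64 / 5.62 = 0.8256.

0.8256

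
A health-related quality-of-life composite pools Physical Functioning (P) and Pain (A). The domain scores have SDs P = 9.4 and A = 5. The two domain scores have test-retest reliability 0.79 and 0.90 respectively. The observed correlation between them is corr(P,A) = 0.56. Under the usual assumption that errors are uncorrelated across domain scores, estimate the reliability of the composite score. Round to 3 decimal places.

0.873

Var(P+A) = 9.4² + 5² + 2·[9.4·5·0.56] = 113.36 + 52.64 = 166.
Because errors are independent across components, Cov(Tᵢ,Tⱼ) = Cov(Xᵢ,Xⱼ); the off-diagonal part of the true-score variance is the same as above.
True-score variance = [9.4²·0.79 + 5²·0.90] + 52.64 = 92.3044 + 52.64 = 144.944.
Reliability = 144.944 / 166 = 0.873.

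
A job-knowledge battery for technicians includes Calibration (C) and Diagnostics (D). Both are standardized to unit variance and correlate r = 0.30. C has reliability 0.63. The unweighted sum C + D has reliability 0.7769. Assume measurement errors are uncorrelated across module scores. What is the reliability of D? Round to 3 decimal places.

Var(C+D) = 2 + 2·0.30 = 2.600.
True-score variance = ρ_C + ρ_D + 2·0.30, so 0.7769 = (0.63 + ρ_D + 0.60) / 2.600.
ρ_D = 0.7769·2.600 − 0.63 − 0.60 = 0.790.

0.790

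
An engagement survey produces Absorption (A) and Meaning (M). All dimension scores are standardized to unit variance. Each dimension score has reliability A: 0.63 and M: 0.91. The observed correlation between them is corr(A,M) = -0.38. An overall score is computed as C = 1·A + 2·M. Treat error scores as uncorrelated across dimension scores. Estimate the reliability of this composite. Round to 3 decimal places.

Var(C) = 1 + 2² + 2·[2·(-0.38)] = 5 − 1.52 = 3.48.
With uncorrelated errors the cross-covariances are all true-score covariance, so they carry over unchanged; only the diagonal terms shrink to ρᵢσᵢ².
True-score variance = [0.63 + 2²·0.91] − 1.52 = 4.27 − 1.52 = 2.75.
Reliability = 2.75 / 3.48 = 0.790.

0.790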